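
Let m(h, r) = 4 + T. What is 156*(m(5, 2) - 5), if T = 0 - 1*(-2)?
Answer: 156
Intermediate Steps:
T = 2 (T = 0 + 2 = 2)
m(h, r) = 6 (m(h, r) = 4 + 2 = 6)
156*(m(5, 2) - 5) = 156*(6 - 5) = 156*1 = 156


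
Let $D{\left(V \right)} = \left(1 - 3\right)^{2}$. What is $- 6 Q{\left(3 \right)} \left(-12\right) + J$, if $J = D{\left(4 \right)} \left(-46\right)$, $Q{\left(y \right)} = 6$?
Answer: $248$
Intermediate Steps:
$D{\left(V \right)} = 4$ ($D{\left(V \right)} = \left(-2\right)^{2} = 4$)
$J = -184$ ($J = 4 \left(-46\right) = -184$)
$- 6 Q{\left(3 \right)} \left(-12\right) + J = \left(-6\right) 6 \left(-12\right) - 184 = \left(-36\right) \left(-12\right) - 184 = 432 - 184 = 248$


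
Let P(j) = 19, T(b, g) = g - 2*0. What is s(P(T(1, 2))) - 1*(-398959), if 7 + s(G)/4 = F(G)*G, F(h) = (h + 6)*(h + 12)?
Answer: 457831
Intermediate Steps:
F(h) = (6 + h)*(12 + h)
T(b, g) = g (T(b, g) = g + 0 = g)
s(G) = -28 + 4*G*(72 + G² + 18*G) (s(G) = -28 + 4*((72 + G² + 18*G)*G) = -28 + 4*(G*(72 + G² + 18*G)) = -28 + 4*G*(72 + G² + 18*G))
s(P(T(1, 2))) - 1*(-398959) = (-28 + 4*19*(72 + 19² + 18*19)) - 1*(-398959) = (-28 + 4*19*(72 + 361 + 342)) + 398959 = (-28 + 4*19*775) + 398959 = (-28 + 58900) + 398959 = 58872 + 398959 = 457831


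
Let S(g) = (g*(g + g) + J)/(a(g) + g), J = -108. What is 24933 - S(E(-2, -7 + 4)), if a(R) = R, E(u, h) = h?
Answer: 24918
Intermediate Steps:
S(g) = (-108 + 2*g**2)/(2*g) (S(g) = (g*(g + g) - 108)/(g + g) = (g*(2*g) - 108)/((2*g)) = (2*g**2 - 108)*(1/(2*g)) = (-108 + 2*g**2)*(1/(2*g)) = (-108 + 2*g**2)/(2*g))
24933 - S(E(-2, -7 + 4)) = 24933 - ((-7 + 4) - 54/(-7 + 4)) = 24933 - (-3 - 54/(-3)) = 24933 - (-3 - 54*(-1/3)) = 24933 - (-3 + 18) = 24933 - 1*15 = 24933 - 15 = 24918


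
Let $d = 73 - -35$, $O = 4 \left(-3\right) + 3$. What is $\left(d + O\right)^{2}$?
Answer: $9801$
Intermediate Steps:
$O = -9$ ($O = -12 + 3 = -9$)
$d = 108$ ($d = 73 + 35 = 108$)
$\left(d + O\right)^{2} = \left(108 - 9\right)^{2} = 99^{2} = 9801$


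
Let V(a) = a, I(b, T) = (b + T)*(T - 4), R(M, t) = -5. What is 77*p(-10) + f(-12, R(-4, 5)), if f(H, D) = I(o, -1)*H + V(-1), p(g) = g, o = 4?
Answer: -591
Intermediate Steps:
I(b, T) = (-4 + T)*(T + b) (I(b, T) = (T + b)*(-4 + T) = (-4 + T)*(T + b))
f(H, D) = -1 - 15*H (f(H, D) = ((-1)² - 4*(-1) - 4*4 - 1*4)*H - 1 = (1 + 4 - 16 - 4)*H - 1 = -15*H - 1 = -1 - 15*H)
77*p(-10) + f(-12, R(-4, 5)) = 77*(-10) + (-1 - 15*(-12)) = -770 + (-1 + 180) = -770 + 179 = -591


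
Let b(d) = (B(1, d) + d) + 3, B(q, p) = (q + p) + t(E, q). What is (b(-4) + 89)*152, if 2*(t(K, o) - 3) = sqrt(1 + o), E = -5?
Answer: 13376 + 76*sqrt(2) ≈ 13483.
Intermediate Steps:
t(K, o) = 3 + sqrt(1 + o)/2
B(q, p) = 3 + p + q + sqrt(1 + q)/2 (B(q, p) = (q + p) + (3 + sqrt(1 + q)/2) = (p + q) + (3 + sqrt(1 + q)/2) = 3 + p + q + sqrt(1 + q)/2)
b(d) = 7 + sqrt(2)/2 + 2*d (b(d) = ((3 + d + 1 + sqrt(1 + 1)/2) + d) + 3 = ((3 + d + 1 + sqrt(2)/2) + d) + 3 = ((4 + d + sqrt(2)/2) + d) + 3 = (4 + sqrt(2)/2 + 2*d) + 3 = 7 + sqrt(2)/2 + 2*d)
(b(-4) + 89)*152 = ((7 + sqrt(2)/2 + 2*(-4)) + 89)*152 = ((7 + sqrt(2)/2 - 8) + 89)*152 = ((-1 + sqrt(2)/2) + 89)*152 = (88 + sqrt(2)/2)*152 = 13376 + 76*sqrt(2)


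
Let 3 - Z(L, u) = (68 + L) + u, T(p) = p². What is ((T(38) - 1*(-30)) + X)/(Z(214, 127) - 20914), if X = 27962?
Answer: -7359/5330 ≈ -1.3807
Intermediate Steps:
Z(L, u) = -65 - L - u (Z(L, u) = 3 - ((68 + L) + u) = 3 - (68 + L + u) = 3 + (-68 - L - u) = -65 - L - u)
((T(38) - 1*(-30)) + X)/(Z(214, 127) - 20914) = ((38² - 1*(-30)) + 27962)/((-65 - 1*214 - 1*127) - 20914) = ((1444 + 30) + 27962)/((-65 - 214 - 127) - 20914) = (1474 + 27962)/(-406 - 20914) = 29436/(-21320) = 29436*(-1/21320) = -7359/5330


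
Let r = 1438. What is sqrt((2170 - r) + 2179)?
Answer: sqrt(2911) ≈ 53.954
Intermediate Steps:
sqrt((2170 - r) + 2179) = sqrt((2170 - 1*1438) + 2179) = sqrt((2170 - 1438) + 2179) = sqrt(732 + 2179) = sqrt(2911)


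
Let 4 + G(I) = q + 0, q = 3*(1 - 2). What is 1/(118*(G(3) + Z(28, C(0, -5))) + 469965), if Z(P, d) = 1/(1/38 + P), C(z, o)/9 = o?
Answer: 1065/499637519 ≈ 2.1315e-6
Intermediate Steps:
C(z, o) = 9*o
q = -3 (q = 3*(-1) = -3)
Z(P, d) = 1/(1/38 + P)
G(I) = -7 (G(I) = -4 + (-3 + 0) = -4 - 3 = -7)
1/(118*(G(3) + Z(28, C(0, -5))) + 469965) = 1/(118*(-7 + 38/(1 + 38*28)) + 469965) = 1/(118*(-7 + 38/(1 + 1064)) + 469965) = 1/(118*(-7 + 38/1065) + 469965) = 1/(118*(-7417/1065) + 469965) = 1/(-875206/1065 + 469965) = 1/(499637519/1065) = 1065/499637519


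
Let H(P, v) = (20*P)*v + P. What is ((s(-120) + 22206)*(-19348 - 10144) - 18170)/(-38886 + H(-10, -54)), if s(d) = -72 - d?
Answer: 328166569/14048 ≈ 23360.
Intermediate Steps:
H(P, v) = P + 20*P*v (H(P, v) = 20*P*v + P = P + 20*P*v)
((s(-120) + 22206)*(-19348 - 10144) - 18170)/(-38886 + H(-10, -54)) = (((-72 - 1*(-120)) + 22206)*(-19348 - 10144) - 18170)/(-38886 - 10*(1 + 20*(-54))) = (((-72 + 120) + 22206)*(-29492) - 18170)/(-38886 - 10*(1 - 1080)) = ((48 + 22206)*(-29492) - 18170)/(-38886 - 10*(-1079)) = (22254*(-29492) - 18170)/(-38886 + 10790) = (-656314968 - 18170)/(-28096) = -656333138*(-1/28096) = 328166569/14048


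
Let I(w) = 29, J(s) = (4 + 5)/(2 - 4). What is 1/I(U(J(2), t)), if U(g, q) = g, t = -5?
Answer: 1/29 ≈ 0.034483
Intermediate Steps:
J(s) = -9/2 (J(s) = 9/(-2) = 9*(-½) = -9/2)
1/I(U(J(2), t)) = 1/29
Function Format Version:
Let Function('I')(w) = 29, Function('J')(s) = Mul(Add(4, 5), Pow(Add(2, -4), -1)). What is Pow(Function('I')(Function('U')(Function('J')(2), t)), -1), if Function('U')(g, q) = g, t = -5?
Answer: Rational(1, 29) ≈ 0.034483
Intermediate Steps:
Function('J')(s) = Rational(-9, 2) (Function('J')(s) = Mul(9, Pow(-2, -1)) = Mul(9, Rational(-1, 2)) = Rational(-9, 2))
Pow(Function('I')(Function('U')(Function('J')(2), t)), -1) = Pow(29, -1) = Rational(1, 29)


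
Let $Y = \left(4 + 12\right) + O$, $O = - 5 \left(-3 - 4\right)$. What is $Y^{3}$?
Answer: $132651$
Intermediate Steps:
$O = 35$ ($O = \left(-5\right) \left(-7\right) = 35$)
$Y = 51$ ($Y = \left(4 + 12\right) + 35 = 16 + 35 = 51$)
$Y^{3} = 51^{3} = 132651$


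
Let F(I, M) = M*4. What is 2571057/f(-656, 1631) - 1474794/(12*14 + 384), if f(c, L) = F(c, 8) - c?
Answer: 16856883/15824 ≈ 1065.3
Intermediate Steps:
F(I, M) = 4*M
f(c, L) = 32 - c (f(c, L) = 4*8 - c = 32 - c)
2571057/f(-656, 1631) - 1474794/(12*14 + 384) = 2571057/(32 - 1*(-656)) - 1474794/(12*14 + 384) = 2571057/(32 + 656) - 1474794/(168 + 384) = 2571057/688 - 1474794/552 = 2571057*(1/688) - 1474794*1/552 = 2571057/688 - 245799/92 = 16856883/15824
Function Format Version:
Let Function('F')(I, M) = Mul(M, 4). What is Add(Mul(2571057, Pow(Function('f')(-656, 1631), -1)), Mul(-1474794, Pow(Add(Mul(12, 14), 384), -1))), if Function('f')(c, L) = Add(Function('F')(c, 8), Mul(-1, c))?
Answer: Rational(16856883, 15824) ≈ 1065.3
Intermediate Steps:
Function('F')(I, M) = Mul(4, M)
Function('f')(c, L) = Add(32, Mul(-1, c)) (Function('f')(c, L) = Add(Mul(4, 8), Mul(-1, c)) = Add(32, Mul(-1, c)))
Add(Mul(2571057, Pow(Function('f')(-656, 1631), -1)), Mul(-1474794, Pow(Add(Mul(12, 14), 384), -1))) = Add(Mul(2571057, Pow(Add(32, Mul(-1, -656)), -1)), Mul(-1474794, Pow(Add(Mul(12, 14), 384), -1))) = Add(Mul(2571057, Pow(Add(32, 656), -1)), Mul(-1474794, Pow(Add(168, 384), -1))) = Add(Mul(2571057, Pow(688, -1)), Mul(-1474794, Pow(552, -1))) = Add(Mul(2571057, Rational(1, 688)), Mul(-1474794, Rational(1, 552))) = Add(Rational(2571057, 688), Rational(-245799, 92)) = Rational(16856883, 15824)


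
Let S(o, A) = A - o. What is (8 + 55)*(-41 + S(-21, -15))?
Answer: -2205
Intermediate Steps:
(8 + 55)*(-41 + S(-21, -15)) = (8 + 55)*(-41 + (-15 - 1*(-21))) = 63*(-41 + (-15 + 21)) = 63*(-41 + 6) = 63*(-35) = -2205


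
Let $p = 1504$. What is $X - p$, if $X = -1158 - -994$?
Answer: $-1668$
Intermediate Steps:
$X = -164$ ($X = -1158 + 994 = -164$)
$X - p = -164 - 1504 = -1668$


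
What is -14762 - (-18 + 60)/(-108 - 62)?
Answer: -1254749/85 ≈ -14762.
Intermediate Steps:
-14762 - (-18 + 60)/(-108 - 62) = -14762 - 42/(-170) = -14762 - (-1)*42/170 = -14762 - 1*(-21/85) = -14762 + 21/85 = -1254749/85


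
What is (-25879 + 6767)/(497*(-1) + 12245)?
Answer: -4778/2937 ≈ -1.6268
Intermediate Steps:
(-25879 + 6767)/(497*(-1) + 12245) = -19112/(-497 + 12245) = -19112/11748 = -19112*1/11748 = -4778/2937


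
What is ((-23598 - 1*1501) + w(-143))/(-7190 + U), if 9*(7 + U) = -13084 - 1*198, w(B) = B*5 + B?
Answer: 233613/78055 ≈ 2.9929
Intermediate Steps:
w(B) = 6*B (w(B) = 5*B + B = 6*B)
U = -13345/9 (U = -7 + (-13084 - 1*198)/9 = -7 + (-13084 - 198)/9 = -7 + (1/9)*(-13282) = -7 - 13282/9 = -13345/9 ≈ -1482.8)
((-23598 - 1*1501) + w(-143))/(-7190 + U) = ((-23598 - 1*1501) + 6*(-143))/(-7190 - 13345/9) = ((-23598 - 1501) - 858)/(-78055/9) = (-25099 - 858)*(-9/78055) = -25957*(-9/78055) = 233613/78055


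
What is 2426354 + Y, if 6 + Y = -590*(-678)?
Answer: 2826368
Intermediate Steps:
Y = 400014 (Y = -6 - 590*(-678) = -6 + 400020 = 400014)
2426354 + Y = 2426354 + 400014 = 2826368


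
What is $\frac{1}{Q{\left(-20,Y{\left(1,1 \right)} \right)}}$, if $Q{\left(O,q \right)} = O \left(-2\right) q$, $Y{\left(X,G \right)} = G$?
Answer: $\frac{1}{40} \approx 0.025$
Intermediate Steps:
$Q{\left(O,q \right)} = - 2 O q$
$\frac{1}{Q{\left(-20,Y{\left(1,1 \right)} \right)}} = \frac{1}{\left(-2\right) \left(-20\right) 1} = \frac{1}{40}$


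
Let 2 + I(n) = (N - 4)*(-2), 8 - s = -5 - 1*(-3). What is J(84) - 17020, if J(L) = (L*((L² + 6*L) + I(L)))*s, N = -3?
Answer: 6343460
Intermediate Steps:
s = 10 (s = 8 - (-5 - 1*(-3)) = 8 - (-5 + 3) = 8 - 1*(-2) = 8 + 2 = 10)
I(n) = 12 (I(n) = -2 + (-3 - 4)*(-2) = -2 - 7*(-2) = -2 + 14 = 12)
J(L) = 10*L*(12 + L² + 6*L) (J(L) = (L*((L² + 6*L) + 12))*10 = (L*(12 + L² + 6*L))*10 = 10*L*(12 + L² + 6*L))
J(84) - 17020 = 10*84*(12 + 84² + 6*84) - 17020 = 10*84*(12 + 7056 + 504) - 17020 = 10*84*7572 - 17020 = 6360480 - 17020 = 6343460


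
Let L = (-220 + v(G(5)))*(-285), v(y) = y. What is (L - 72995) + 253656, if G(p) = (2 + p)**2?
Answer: 229396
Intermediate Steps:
L = 48735 (L = (-220 + (2 + 5)**2)*(-285) = (-220 + 7**2)*(-285) = (-220 + 49)*(-285) = -171*(-285) = 48735)
(L - 72995) + 253656 = (48735 - 72995) + 253656 = -24260 + 253656 = 229396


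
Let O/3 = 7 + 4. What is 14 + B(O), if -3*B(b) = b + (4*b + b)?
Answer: -52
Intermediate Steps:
O = 33 (O = 3*(7 + 4) = 3*11 = 33)
B(b) = -2*b (B(b) = -(b + (4*b + b))/3 = -(b + 5*b)/3 = -2*b)
14 + B(O) = 14 - 2*33 = 14 - 66 = -52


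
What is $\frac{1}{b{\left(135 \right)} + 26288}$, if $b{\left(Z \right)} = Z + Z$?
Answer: $\frac{1}{26558} \approx 3.7653 \cdot 10^{-5}$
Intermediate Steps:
$b{\left(Z \right)} = 2 Z$
$\frac{1}{b{\left(135 \right)} + 26288} = \frac{1}{2 \cdot 135 + 26288} = \frac{1}{270 + 26288} = \frac{1}{26558}$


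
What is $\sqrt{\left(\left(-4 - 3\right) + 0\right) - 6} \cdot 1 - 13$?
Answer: $-13 + i \sqrt{13} \approx -13.0 + 3.6056 i$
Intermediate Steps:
$\sqrt{\left(\left(-4 - 3\right) + 0\right) - 6} \cdot 1 - 13 = \sqrt{\left(-7 + 0\right) - 6} \cdot 1 - 13 = \sqrt{-7 - 6} \cdot 1 - 13 = \sqrt{-13} \cdot 1 - 13 = i \sqrt{13} \cdot 1 - 13 = i \sqrt{13} - 13 = -13 + i \sqrt{13}$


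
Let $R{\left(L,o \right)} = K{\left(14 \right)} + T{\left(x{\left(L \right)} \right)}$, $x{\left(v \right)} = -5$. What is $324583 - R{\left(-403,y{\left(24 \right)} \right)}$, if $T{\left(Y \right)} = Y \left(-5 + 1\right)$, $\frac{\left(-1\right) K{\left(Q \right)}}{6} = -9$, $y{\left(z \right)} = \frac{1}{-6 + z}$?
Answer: $324509$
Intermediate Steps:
$K{\left(Q \right)} = 54$ ($K{\left(Q \right)} = \left(-6\right) \left(-9\right) = 54$)
$T{\left(Y \right)} = - 4 Y$ ($T{\left(Y \right)} = Y \left(-4\right) = - 4 Y$)
$R{\left(L,o \right)} = 74$ ($R{\left(L,o \right)} = 54 - -20 = 54 + 20 = 74$)
$324583 - R{\left(-403,y{\left(24 \right)} \right)} = 324583 - 74 = 324509$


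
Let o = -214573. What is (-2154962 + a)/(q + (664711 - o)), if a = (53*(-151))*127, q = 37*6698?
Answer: -3171343/1127110 ≈ -2.8137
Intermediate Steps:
q = 247826
a = -1016381 (a = -8003*127 = -1016381)
(-2154962 + a)/(q + (664711 - o)) = (-2154962 - 1016381)/(247826 + (664711 - 1*(-214573))) = -3171343/(247826 + (664711 + 214573)) = -3171343/(247826 + 879284) = -3171343/1127110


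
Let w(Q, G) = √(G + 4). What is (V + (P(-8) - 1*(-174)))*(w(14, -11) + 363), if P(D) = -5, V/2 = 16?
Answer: 72963 + 201*I*√7 ≈ 72963.0 + 531.8*I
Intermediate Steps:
V = 32 (V = 2*16 = 32)
w(Q, G) = √(4 + G)
(V + (P(-8) - 1*(-174)))*(w(14, -11) + 363) = (32 + (-5 - 1*(-174)))*(√(4 - 11) + 363) = (32 + (-5 + 174))*(√(-7) + 363) = (32 + 169)*(I*√7 + 363) = 201*(363 + I*√7) = 72963 + 201*I*√7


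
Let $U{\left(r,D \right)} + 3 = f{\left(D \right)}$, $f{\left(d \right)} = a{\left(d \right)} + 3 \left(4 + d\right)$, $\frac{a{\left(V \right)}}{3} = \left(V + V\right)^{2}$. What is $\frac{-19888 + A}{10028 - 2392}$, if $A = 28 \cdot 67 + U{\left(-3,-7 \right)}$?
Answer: $- \frac{4359}{1909} \approx -2.2834$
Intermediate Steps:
$a{\left(V \right)} = 12 V^{2}$ ($a{\left(V \right)} = 3 \left(V + V\right)^{2} = 3 \left(2 V\right)^{2} = 3 \cdot 4 V^{2} = 12 V^{2}$)
$f{\left(d \right)} = 12 + 3 d + 12 d^{2}$ ($f{\left(d \right)} = 12 d^{2} + 3 \left(4 + d\right) = 12 d^{2} + \left(12 + 3 d\right) = 12 + 3 d + 12 d^{2}$)
$U{\left(r,D \right)} = 9 + 3 D + 12 D^{2}$ ($U{\left(r,D \right)} = -3 + \left(12 + 3 D + 12 D^{2}\right) = 9 + 3 D + 12 D^{2}$)
$A = 2452$ ($A = 28 \cdot 67 + \left(9 + 3 \left(-7\right) + 12 \left(-7\right)^{2}\right) = 1876 + \left(9 - 21 + 12 \cdot 49\right) = 1876 + \left(9 - 21 + 588\right) = 1876 + 576 = 2452$)
$\frac{-19888 + A}{10028 - 2392} = \frac{-19888 + 2452}{10028 - 2392} = - \frac{17436}{7636} = \left(-17436\right) \frac{1}{7636} = - \frac{4359}{1909}$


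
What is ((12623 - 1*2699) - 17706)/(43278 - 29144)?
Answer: -3891/7067 ≈ -0.55059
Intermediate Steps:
((12623 - 1*2699) - 17706)/(43278 - 29144) = ((12623 - 2699) - 17706)/14134 = (9924 - 17706)*(1/14134) = -7782*1/14134 = -3891/7067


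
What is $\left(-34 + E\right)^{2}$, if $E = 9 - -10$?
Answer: $225$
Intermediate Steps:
$E = 19$ ($E = 9 + 10 = 19$)
$\left(-34 + E\right)^{2} = \left(-34 + 19\right)^{2} = \left(-15\right)^{2} = 225$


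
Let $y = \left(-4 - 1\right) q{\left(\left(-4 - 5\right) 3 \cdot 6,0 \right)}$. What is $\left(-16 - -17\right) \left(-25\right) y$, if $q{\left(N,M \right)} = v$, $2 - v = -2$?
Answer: $500$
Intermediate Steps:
$v = 4$ ($v = 2 - -2 = 2 + 2 = 4$)
$q{\left(N,M \right)} = 4$
$y = -20$ ($y = \left(-4 - 1\right) 4 = \left(-5\right) 4 = -20$)
$\left(-16 - -17\right) \left(-25\right) y = \left(-16 - -17\right) \left(-25\right) \left(-20\right) = \left(-16 + 17\right) \left(-25\right) \left(-20\right) = 1 \left(-25\right) \left(-20\right) = \left(-25\right) \left(-20\right) = 500$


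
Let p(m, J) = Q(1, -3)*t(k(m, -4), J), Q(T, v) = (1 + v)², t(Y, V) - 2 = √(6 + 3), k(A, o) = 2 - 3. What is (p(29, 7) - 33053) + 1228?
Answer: -31805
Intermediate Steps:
k(A, o) = -1
t(Y, V) = 5 (t(Y, V) = 2 + √(6 + 3) = 2 + √9 = 2 + 3 = 5)
p(m, J) = 20 (p(m, J) = (1 - 3)²*5 = (-2)²*5 = 4*5 = 20)
(p(29, 7) - 33053) + 1228 = (20 - 33053) + 1228 = -33033 + 1228 = -31805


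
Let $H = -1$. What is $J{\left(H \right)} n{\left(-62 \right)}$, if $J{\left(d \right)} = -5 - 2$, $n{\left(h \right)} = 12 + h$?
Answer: $350$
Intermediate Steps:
$J{\left(d \right)} = -7$
$J{\left(H \right)} n{\left(-62 \right)} = - 7 \left(12 - 62\right) = \left(-7\right) \left(-50\right) = 350$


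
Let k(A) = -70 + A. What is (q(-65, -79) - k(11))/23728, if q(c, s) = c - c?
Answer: 59/23728 ≈ 0.0024865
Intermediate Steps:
q(c, s) = 0
(q(-65, -79) - k(11))/23728 = (0 - (-70 + 11))/23728 = (0 - 1*(-59))*(1/23728) = (0 + 59)*(1/23728) = 59*(1/23728) = 59/23728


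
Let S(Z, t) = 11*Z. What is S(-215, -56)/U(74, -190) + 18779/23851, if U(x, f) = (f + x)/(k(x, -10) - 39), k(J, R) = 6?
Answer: -1859272931/2766716 ≈ -672.01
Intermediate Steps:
U(x, f) = -f/33 - x/33 (U(x, f) = (f + x)/(6 - 39) = (f + x)/(-33) = (f + x)*(-1/33) = -f/33 - x/33)
S(-215, -56)/U(74, -190) + 18779/23851 = (11*(-215))/(-1/33*(-190) - 1/33*74) + 18779/23851 = -2365/(190/33 - 74/33) + 18779*(1/23851) = -2365/116/33 + 18779/23851 = -2365*33/116 + 18779/23851 = -78045/116 + 18779/23851 = -1859272931/2766716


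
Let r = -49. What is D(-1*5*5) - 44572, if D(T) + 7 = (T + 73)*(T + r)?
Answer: -48131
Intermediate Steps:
D(T) = -7 + (-49 + T)*(73 + T) (D(T) = -7 + (T + 73)*(T - 49) = -7 + (73 + T)*(-49 + T) = -7 + (-49 + T)*(73 + T))
D(-1*5*5) - 44572 = (-3584 + (-1*5*5)**2 + 24*(-1*5*5)) - 44572 = (-3584 + (-5*5)**2 + 24*(-5*5)) - 44572 = (-3584 + (-25)**2 + 24*(-25)) - 44572 = (-3584 + 625 - 600) - 44572 = -3559 - 44572 = -48131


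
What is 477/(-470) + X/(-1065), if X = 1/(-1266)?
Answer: -32156693/31684815 ≈ -1.0149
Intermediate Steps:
X = -1/1266 ≈ -0.00078989
477/(-470) + X/(-1065) = 477/(-470) - 1/1266/(-1065) = 477*(-1/470) - 1/1266*(-1/1065) = -477/470 + 1/1348290 = -32156693/31684815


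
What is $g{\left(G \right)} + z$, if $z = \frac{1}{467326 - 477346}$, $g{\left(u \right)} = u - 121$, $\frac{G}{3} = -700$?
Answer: $- \frac{22254421}{10020} \approx -2221.0$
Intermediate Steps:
$G = -2100$ ($G = 3 \left(-700\right) = -2100$)
$g{\left(u \right)} = -121 + u$
$z = - \frac{1}{10020}$ ($z = \frac{1}{-10020} = - \frac{1}{10020} \approx -9.98 \cdot 10^{-5}$)
$g{\left(G \right)} + z = \left(-121 - 2100\right) - \frac{1}{10020} = -2221 - \frac{1}{10020} = - \frac{22254421}{10020}$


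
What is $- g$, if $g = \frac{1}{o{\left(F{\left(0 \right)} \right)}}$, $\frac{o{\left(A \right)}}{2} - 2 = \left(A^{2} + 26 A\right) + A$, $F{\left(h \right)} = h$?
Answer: $- \frac{1}{4} \approx -0.25$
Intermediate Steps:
$o{\left(A \right)} = 4 + 2 A^{2} + 54 A$ ($o{\left(A \right)} = 4 + 2 \left(\left(A^{2} + 26 A\right) + A\right) = 4 + 2 \left(A^{2} + 27 A\right) = 4 + \left(2 A^{2} + 54 A\right) = 4 + 2 A^{2} + 54 A$)
$g = \frac{1}{4}$ ($g = \frac{1}{4 + 2 \cdot 0^{2} + 54 \cdot 0} = \frac{1}{4 + 2 \cdot 0 + 0} = \frac{1}{4 + 0 + 0} = \frac{1}{4} \approx 0.25$)
$- g = \left(-1\right) \frac{1}{4} = - \frac{1}{4}$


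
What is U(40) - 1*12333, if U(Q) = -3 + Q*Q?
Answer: -10736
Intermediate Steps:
U(Q) = -3 + Q²
U(40) - 1*12333 = (-3 + 40²) - 1*12333 = (-3 + 1600) - 12333 = 1597 - 12333 = -10736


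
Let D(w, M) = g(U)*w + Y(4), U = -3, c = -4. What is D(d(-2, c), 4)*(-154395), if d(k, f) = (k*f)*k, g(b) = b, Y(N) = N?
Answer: -8028540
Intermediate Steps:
d(k, f) = f*k² (d(k, f) = (f*k)*k = f*k²)
D(w, M) = 4 - 3*w (D(w, M) = -3*w + 4 = 4 - 3*w)
D(d(-2, c), 4)*(-154395) = (4 - (-12)*(-2)²)*(-154395) = (4 - (-12)*4)*(-154395) = (4 - 3*(-16))*(-154395) = (4 + 48)*(-154395) = 52*(-154395) = -8028540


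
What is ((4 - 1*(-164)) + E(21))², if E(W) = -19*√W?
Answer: 35805 - 6384*√21 ≈ 6549.8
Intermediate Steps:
((4 - 1*(-164)) + E(21))² = ((4 - 1*(-164)) - 19*√21)² = ((4 + 164) - 19*√21)² = (168 - 19*√21)²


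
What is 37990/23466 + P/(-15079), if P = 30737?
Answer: -74211616/176921907 ≈ -0.41946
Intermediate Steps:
37990/23466 + P/(-15079) = 37990/23466 + 30737/(-15079) = 37990*(1/23466) + 30737*(-1/15079) = 18995/11733 - 30737/15079 = -74211616/176921907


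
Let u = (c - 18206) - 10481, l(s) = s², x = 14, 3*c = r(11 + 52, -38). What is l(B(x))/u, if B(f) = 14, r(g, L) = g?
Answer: -98/14333 ≈ -0.0068374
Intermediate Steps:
c = 21 (c = (11 + 52)/3 = (⅓)*63 = 21)
u = -28666 (u = (21 - 18206) - 10481 = -18185 - 10481 = -28666)
l(B(x))/u = 14²/(-28666) = 196*(-1/28666) = -98/14333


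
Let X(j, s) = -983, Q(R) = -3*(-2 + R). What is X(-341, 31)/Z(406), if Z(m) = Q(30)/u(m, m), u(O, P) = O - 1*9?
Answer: 390251/84 ≈ 4645.8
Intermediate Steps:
Q(R) = 6 - 3*R
u(O, P) = -9 + O (u(O, P) = O - 9 = -9 + O)
Z(m) = -84/(-9 + m) (Z(m) = (6 - 3*30)/(-9 + m) = (6 - 90)/(-9 + m) = -84/(-9 + m))
X(-341, 31)/Z(406) = -983/((-84/(-9 + 406))) = -983/((-84/397)) = -983/((-84*1/397)) = -983/(-84/397) = -983*(-397/84) = 390251/84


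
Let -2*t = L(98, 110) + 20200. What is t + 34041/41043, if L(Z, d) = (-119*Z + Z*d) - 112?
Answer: -131367296/13681 ≈ -9602.2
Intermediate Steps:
L(Z, d) = -112 - 119*Z + Z*d
t = -9603 (t = -((-112 - 119*98 + 98*110) + 20200)/2 = -((-112 - 11662 + 10780) + 20200)/2 = -(-994 + 20200)/2 = -½*19206 = -9603)
t + 34041/41043 = -9603 + 34041/41043 = -9603 + 34041*(1/41043) = -9603 + 11347/13681 = -131367296/13681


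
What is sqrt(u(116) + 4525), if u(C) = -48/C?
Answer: sqrt(3805177)/29 ≈ 67.265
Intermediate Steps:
sqrt(u(116) + 4525) = sqrt(-48/116 + 4525) = sqrt(-48*1/116 + 4525) = sqrt(-12/29 + 4525) = sqrt(131213/29) = sqrt(3805177)/29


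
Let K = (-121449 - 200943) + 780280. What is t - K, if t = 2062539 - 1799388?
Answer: -194737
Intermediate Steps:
t = 263151
K = 457888 (K = -322392 + 780280 = 457888)
t - K = 263151 - 1*457888 = 263151 - 457888 = -194737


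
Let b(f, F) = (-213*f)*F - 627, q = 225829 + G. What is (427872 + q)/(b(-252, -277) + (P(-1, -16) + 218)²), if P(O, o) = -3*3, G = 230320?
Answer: -884021/14825198 ≈ -0.059630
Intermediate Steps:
q = 456149 (q = 225829 + 230320 = 456149)
P(O, o) = -9
b(f, F) = -627 - 213*F*f (b(f, F) = -213*F*f - 627 = -627 - 213*F*f)
(427872 + q)/(b(-252, -277) + (P(-1, -16) + 218)²) = (427872 + 456149)/((-627 - 213*(-277)*(-252)) + (-9 + 218)²) = 884021/((-627 - 14868252) + 209²) = 884021/(-14868879 + 43681) = 884021/(-14825198) = 884021*(-1/14825198) = -884021/14825198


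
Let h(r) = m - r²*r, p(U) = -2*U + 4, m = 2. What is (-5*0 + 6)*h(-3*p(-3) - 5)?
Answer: 257262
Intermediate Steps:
p(U) = 4 - 2*U
h(r) = 2 - r³ (h(r) = 2 - r²*r = 2 - r³)
(-5*0 + 6)*h(-3*p(-3) - 5) = (-5*0 + 6)*(2 - (-3*(4 - 2*(-3)) - 5)³) = (0 + 6)*(2 - (-3*(4 + 6) - 5)³) = 6*(2 - (-3*10 - 5)³) = 6*(2 - (-30 - 5)³) = 6*(2 - 1*(-35)³) = 6*(2 - 1*(-42875)) = 6*(2 + 42875) = 6*42877 = 257262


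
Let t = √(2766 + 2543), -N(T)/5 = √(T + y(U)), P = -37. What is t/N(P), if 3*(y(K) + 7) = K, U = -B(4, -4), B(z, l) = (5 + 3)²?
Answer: I*√15927/70 ≈ 1.8029*I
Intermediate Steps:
B(z, l) = 64 (B(z, l) = 8² = 64)
U = -64 (U = -1*64 = -64)
y(K) = -7 + K/3
N(T) = -5*√(-85/3 + T) (N(T) = -5*√(T + (-7 + (⅓)*(-64))) = -5*√(T + (-7 - 64/3)) = -5*√(T - 85/3) = -5*√(-85/3 + T))
t = √5309 ≈ 72.863
t/N(P) = √5309/((-5*√(-255 + 9*(-37))/3)) = √5309/((-5*√(-255 - 333)/3)) = √5309/((-70*I*√3/3)) = √5309*(I*√3/70) = I*√15927/70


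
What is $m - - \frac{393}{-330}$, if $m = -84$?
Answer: $- \frac{9371}{110} \approx -85.191$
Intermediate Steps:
$m - - \frac{393}{-330} = -84 - - \frac{393}{-330} = -84 - \left(-393\right) \left(- \frac{1}{330}\right) = -84 - \frac{131}{110} = - \frac{9371}{110}$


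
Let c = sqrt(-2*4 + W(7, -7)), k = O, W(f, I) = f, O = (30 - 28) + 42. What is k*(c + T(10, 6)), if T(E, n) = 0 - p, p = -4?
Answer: 176 + 44*I ≈ 176.0 + 44.0*I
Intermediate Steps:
O = 44 (O = 2 + 42 = 44)
k = 44
T(E, n) = 4 (T(E, n) = 0 - 1*(-4) = 0 + 4 = 4)
c = I (c = sqrt(-2*4 + 7) = sqrt(-8 + 7) = sqrt(-1) = I ≈ 1.0*I)
k*(c + T(10, 6)) = 44*(I + 4) = 44*(4 + I) = 176 + 44*I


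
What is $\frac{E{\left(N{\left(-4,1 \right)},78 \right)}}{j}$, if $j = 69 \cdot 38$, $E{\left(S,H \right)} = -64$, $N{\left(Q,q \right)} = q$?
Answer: $- \frac{32}{1311} \approx -0.024409$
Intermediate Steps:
$j = 2622$
$\frac{E{\left(N{\left(-4,1 \right)},78 \right)}}{j} = - \frac{64}{2622} = \left(-64\right) \frac{1}{2622} = - \frac{32}{1311}$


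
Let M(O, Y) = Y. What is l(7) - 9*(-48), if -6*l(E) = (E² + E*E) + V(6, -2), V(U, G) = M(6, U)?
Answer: 1244/3 ≈ 414.67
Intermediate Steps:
V(U, G) = U
l(E) = -1 - E²/3 (l(E) = -((E² + E*E) + 6)/6 = -((E² + E²) + 6)/6 = -(2*E² + 6)/6 = -(6 + 2*E²)/6 = -1 - E²/3)
l(7) - 9*(-48) = (-1 - ⅓*7²) - 9*(-48) = (-1 - ⅓*49) + 432 = (-1 - 49/3) + 432 = -52/3 + 432 = 1244/3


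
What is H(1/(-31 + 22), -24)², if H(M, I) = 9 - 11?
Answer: 4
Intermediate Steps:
H(M, I) = -2
H(1/(-31 + 22), -24)² = (-2)² = 4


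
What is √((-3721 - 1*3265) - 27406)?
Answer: 2*I*√8598 ≈ 185.45*I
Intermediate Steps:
√((-3721 - 1*3265) - 27406) = √((-3721 - 3265) - 27406) = √(-6986 - 27406) = √(-34392) = 2*I*√8598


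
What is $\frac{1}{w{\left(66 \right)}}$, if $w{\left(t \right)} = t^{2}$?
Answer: $\frac{1}{4356} \approx 0.00022957$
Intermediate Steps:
$\frac{1}{w{\left(66 \right)}} = \frac{1}{66^{2}} = \frac{1}{4356}$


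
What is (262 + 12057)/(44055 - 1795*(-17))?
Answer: 12319/74570 ≈ 0.16520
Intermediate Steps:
(262 + 12057)/(44055 - 1795*(-17)) = 12319/(44055 + 30515) = 12319/74570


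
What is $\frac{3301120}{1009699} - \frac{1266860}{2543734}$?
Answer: $\frac{3559011953470}{1284202838033} \approx 2.7714$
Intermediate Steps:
$\frac{3301120}{1009699} - \frac{1266860}{2543734} = 3301120 \cdot \frac{1}{1009699} - \frac{633430}{1271867} = \frac{3301120}{1009699} - \frac{633430}{1271867} = \frac{3559011953470}{1284202838033}$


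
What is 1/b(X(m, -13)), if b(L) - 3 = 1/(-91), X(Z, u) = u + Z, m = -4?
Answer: 91/272 ≈ 0.33456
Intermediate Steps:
X(Z, u) = Z + u
b(L) = 272/91 (b(L) = 3 + 1/(-91) = 3 - 1/91 = 272/91)
1/b(X(m, -13)) = 1/(272/91) = 91/272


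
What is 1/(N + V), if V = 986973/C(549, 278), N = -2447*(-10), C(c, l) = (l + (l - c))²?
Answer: 49/2186003 ≈ 2.2415e-5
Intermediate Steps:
C(c, l) = (-c + 2*l)²
N = 24470
V = 986973/49 (V = 986973/((549 - 2*278)²) = 986973/((549 - 556)²) = 986973/((-7)²) = 986973/49 ≈ 20142.)
1/(N + V) = 1/(24470 + 986973/49) = 1/(2186003/49) = 49/2186003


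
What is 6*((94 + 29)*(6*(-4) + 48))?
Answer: 17712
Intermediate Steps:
6*((94 + 29)*(6*(-4) + 48)) = 6*(123*(-24 + 48)) = 6*(123*24) = 6*2952 = 17712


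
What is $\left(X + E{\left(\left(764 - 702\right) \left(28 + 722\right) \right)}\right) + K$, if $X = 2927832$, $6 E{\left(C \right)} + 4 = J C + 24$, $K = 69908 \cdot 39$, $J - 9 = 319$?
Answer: $\frac{24588742}{3} \approx 8.1962 \cdot 10^{6}$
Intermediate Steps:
$J = 328$ ($J = 9 + 319 = 328$)
$K = 2726412$
$E{\left(C \right)} = \frac{10}{3} + \frac{164 C}{3}$ ($E{\left(C \right)} = - \frac{2}{3} + \frac{328 C + 24}{6} = - \frac{2}{3} + \frac{24 + 328 C}{6} = - \frac{2}{3} + \left(4 + \frac{164 C}{3}\right) = \frac{10}{3} + \frac{164 C}{3}$)
$\left(X + E{\left(\left(764 - 702\right) \left(28 + 722\right) \right)}\right) + K = \left(2927832 + \left(\frac{10}{3} + \frac{164 \left(764 - 702\right) \left(28 + 722\right)}{3}\right)\right) + 2726412 = \left(2927832 + \left(\frac{10}{3} + \frac{164 \cdot 62 \cdot 750}{3}\right)\right) + 2726412 = \left(2927832 + \left(\frac{10}{3} + \frac{164}{3} \cdot 46500\right)\right) + 2726412 = \left(2927832 + \left(\frac{10}{3} + 2542000\right)\right) + 2726412 = \left(2927832 + \frac{7626010}{3}\right) + 2726412 = \frac{16409506}{3} + 2726412 = \frac{24588742}{3}$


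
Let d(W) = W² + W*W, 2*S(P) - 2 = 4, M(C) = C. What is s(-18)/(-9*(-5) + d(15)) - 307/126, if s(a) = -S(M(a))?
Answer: -16927/6930 ≈ -2.4426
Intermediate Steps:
S(P) = 3 (S(P) = 1 + (½)*4 = 1 + 2 = 3)
d(W) = 2*W² (d(W) = W² + W² = 2*W²)
s(a) = -3 (s(a) = -1*3 = -3)
s(-18)/(-9*(-5) + d(15)) - 307/126 = -3/(-9*(-5) + 2*15²) - 307/126 = -3/(45 + 2*225) - 307*1/126 = -3/(45 + 450) - 307/126 = -3/495 - 307/126 = -3*1/495 - 307/126 = -1/165 - 307/126 = -16927/6930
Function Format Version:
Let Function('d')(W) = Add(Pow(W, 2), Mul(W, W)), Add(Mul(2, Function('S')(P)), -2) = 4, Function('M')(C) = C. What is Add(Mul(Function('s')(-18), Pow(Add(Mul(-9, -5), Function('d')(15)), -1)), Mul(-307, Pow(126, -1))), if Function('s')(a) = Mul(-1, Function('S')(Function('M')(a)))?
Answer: Rational(-16927, 6930) ≈ -2.4426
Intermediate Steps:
Function('S')(P) = 3 (Function('S')(P) = Add(1, Mul(Rational(1, 2), 4)) = Add(1, 2) = 3)
Function('d')(W) = Mul(2, Pow(W, 2)) (Function('d')(W) = Add(Pow(W, 2), Pow(W, 2)) = Mul(2, Pow(W, 2)))
Function('s')(a) = -3 (Function('s')(a) = Mul(-1, 3) = -3)
Add(Mul(Function('s')(-18), Pow(Add(Mul(-9, -5), Function('d')(15)), -1)), Mul(-307, Pow(126, -1))) = Add(Mul(-3, Pow(Add(Mul(-9, -5), Mul(2, Pow(15, 2))), -1)), Mul(-307, Pow(126, -1))) = Add(Mul(-3, Pow(Add(45, Mul(2, 225)), -1)), Mul(-307, Rational(1, 126))) = Add(Mul(-3, Pow(Add(45, 450), -1)), Rational(-307, 126)) = Add(Mul(-3, Pow(495, -1)), Rational(-307, 126)) = Add(Mul(-3, Rational(1, 495)), Rational(-307, 126)) = Add(Rational(-1, 165), Rational(-307, 126)) = Rational(-16927, 6930)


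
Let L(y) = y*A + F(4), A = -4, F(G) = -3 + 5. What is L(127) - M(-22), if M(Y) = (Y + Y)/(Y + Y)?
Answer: -507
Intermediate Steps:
F(G) = 2
L(y) = 2 - 4*y (L(y) = y*(-4) + 2 = -4*y + 2 = 2 - 4*y)
M(Y) = 1 (M(Y) = (2*Y)/((2*Y)) = (2*Y)*(1/(2*Y)) = 1)
L(127) - M(-22) = (2 - 4*127) - 1*1 = (2 - 508) - 1 = -506 - 1 = -507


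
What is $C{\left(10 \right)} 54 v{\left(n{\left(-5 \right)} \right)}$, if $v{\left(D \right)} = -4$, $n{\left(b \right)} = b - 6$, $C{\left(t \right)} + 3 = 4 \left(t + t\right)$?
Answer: $-16632$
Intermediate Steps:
$C{\left(t \right)} = -3 + 8 t$ ($C{\left(t \right)} = -3 + 4 \left(t + t\right) = -3 + 4 \cdot 2 t = -3 + 8 t$)
$n{\left(b \right)} = -6 + b$ ($n{\left(b \right)} = b - 6 = -6 + b$)
$C{\left(10 \right)} 54 v{\left(n{\left(-5 \right)} \right)} = \left(-3 + 8 \cdot 10\right) 54 \left(-4\right) = \left(-3 + 80\right) 54 \left(-4\right) = 77 \cdot 54 \left(-4\right) = 4158 \left(-4\right) = -16632$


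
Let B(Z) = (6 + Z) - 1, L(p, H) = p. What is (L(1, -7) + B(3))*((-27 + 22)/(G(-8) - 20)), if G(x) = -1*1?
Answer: 15/7 ≈ 2.1429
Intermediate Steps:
G(x) = -1
B(Z) = 5 + Z
(L(1, -7) + B(3))*((-27 + 22)/(G(-8) - 20)) = (1 + (5 + 3))*((-27 + 22)/(-1 - 20)) = (1 + 8)*(-5/(-21)) = 9*(-5*(-1/21)) = 9*(5/21) = 15/7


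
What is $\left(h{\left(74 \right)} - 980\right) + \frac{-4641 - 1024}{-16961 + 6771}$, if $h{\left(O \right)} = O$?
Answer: $- \frac{1845295}{2038} \approx -905.44$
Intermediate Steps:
$\left(h{\left(74 \right)} - 980\right) + \frac{-4641 - 1024}{-16961 + 6771} = \left(74 - 980\right) + \frac{-4641 - 1024}{-16961 + 6771} = -906 - \frac{5665}{-10190} = -906 - - \frac{1133}{2038} = -906 + \frac{1133}{2038} = - \frac{1845295}{2038}$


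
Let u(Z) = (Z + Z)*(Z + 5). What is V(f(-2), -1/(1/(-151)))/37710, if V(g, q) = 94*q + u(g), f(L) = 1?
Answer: 7103/18855 ≈ 0.37672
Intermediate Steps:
u(Z) = 2*Z*(5 + Z) (u(Z) = (2*Z)*(5 + Z) = 2*Z*(5 + Z))
V(g, q) = 94*q + 2*g*(5 + g)
V(f(-2), -1/(1/(-151)))/37710 = (94*(-1/(1/(-151))) + 2*1*(5 + 1))/37710 = (94*(-1/(-1/151)) + 2*1*6)*(1/37710) = (94*(-1*(-151)) + 12)*(1/37710) = (94*151 + 12)*(1/37710) = (14194 + 12)*(1/37710) = 14206*(1/37710) = 7103/18855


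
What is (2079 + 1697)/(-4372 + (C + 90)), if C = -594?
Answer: -944/1219 ≈ -0.77441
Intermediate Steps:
(2079 + 1697)/(-4372 + (C + 90)) = (2079 + 1697)/(-4372 + (-594 + 90)) = 3776/(-4372 - 504) = 3776/(-4876) = 3776*(-1/4876) = -944/1219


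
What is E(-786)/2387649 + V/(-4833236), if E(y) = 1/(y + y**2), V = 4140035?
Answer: -3049556631699799457/3560169635373104820 ≈ -0.85658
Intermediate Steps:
E(-786)/2387649 + V/(-4833236) = (1/((-786)*(1 - 786)))/2387649 + 4140035/(-4833236) = -1/786/(-785)*(1/2387649) + 4140035*(-1/4833236) = -1/786*(-1/785)*(1/2387649) - 4140035/4833236 = (1/617010)*(1/2387649) - 4140035/4833236 = 1/1473203309490 - 4140035/4833236 = -3049556631699799457/3560169635373104820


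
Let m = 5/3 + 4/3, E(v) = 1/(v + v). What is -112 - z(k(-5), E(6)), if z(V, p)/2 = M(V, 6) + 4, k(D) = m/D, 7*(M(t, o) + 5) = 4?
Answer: -778/7 ≈ -111.14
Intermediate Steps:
E(v) = 1/(2*v)
M(t, o) = -31/7 (M(t, o) = -5 + (1/7)*4 = -5 + 4/7 = -31/7)
m = 3 (m = 5*(1/3) + 4*(1/3) = 5/3 + 4/3 = 3)
k(D) = 3/D
z(V, p) = -6/7 (z(V, p) = 2*(-31/7 + 4) = 2*(-3/7) = -6/7)
-112 - z(k(-5), E(6)) = -112 - 1*(-6/7) = -112 + 6/7 = -778/7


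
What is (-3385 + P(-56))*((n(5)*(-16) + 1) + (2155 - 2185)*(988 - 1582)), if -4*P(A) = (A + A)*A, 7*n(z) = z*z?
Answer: -615890691/7 ≈ -8.7984e+7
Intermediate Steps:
n(z) = z²/7 (n(z) = (z*z)/7 = z²/7)
P(A) = -A²/2 (P(A) = -(A + A)*A/4 = -2*A*A/4 = -A²/2)
(-3385 + P(-56))*((n(5)*(-16) + 1) + (2155 - 2185)*(988 - 1582)) = (-3385 - ½*(-56)²)*((((⅐)*5²)*(-16) + 1) + (2155 - 2185)*(988 - 1582)) = (-3385 - ½*3136)*((((⅐)*25)*(-16) + 1) - 30*(-594)) = (-3385 - 1568)*(((25/7)*(-16) + 1) + 17820) = -4953*((-400/7 + 1) + 17820) = -4953*(-393/7 + 17820) = -4953*124347/7 = -615890691/7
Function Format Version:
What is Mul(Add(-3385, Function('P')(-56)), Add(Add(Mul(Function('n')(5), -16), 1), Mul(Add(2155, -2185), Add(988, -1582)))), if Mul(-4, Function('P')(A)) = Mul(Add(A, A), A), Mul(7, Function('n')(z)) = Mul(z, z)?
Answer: Rational(-615890691, 7) ≈ -8.7984e+7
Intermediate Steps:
Function('n')(z) = Mul(Rational(1, 7), Pow(z, 2)) (Function('n')(z) = Mul(Rational(1, 7), Mul(z, z)) = Mul(Rational(1, 7), Pow(z, 2)))
Function('P')(A) = Mul(Rational(-1, 2), Pow(A, 2)) (Function('P')(A) = Mul(Rational(-1, 4), Mul(Add(A, A), A)) = Mul(Rational(-1, 4), Mul(Mul(2, A), A)) = Mul(Rational(-1, 4), Mul(2, Pow(A, 2))) = Mul(Rational(-1, 2), Pow(A, 2)))
Mul(Add(-3385, Function('P')(-56)), Add(Add(Mul(Function('n')(5), -16), 1), Mul(Add(2155, -2185), Add(988, -1582)))) = Mul(Add(-3385, Mul(Rational(-1, 2), Pow(-56, 2))), Add(Add(Mul(Mul(Rational(1, 7), Pow(5, 2)), -16), 1), Mul(Add(2155, -2185), Add(988, -1582)))) = Mul(Add(-3385, Mul(Rational(-1, 2), 3136)), Add(Add(Mul(Mul(Rational(1, 7), 25), -16), 1), Mul(-30, -594))) = Mul(Add(-3385, -1568), Add(Add(Mul(Rational(25, 7), -16), 1), 17820)) = Mul(-4953, Add(Add(Rational(-400, 7), 1), 17820)) = Mul(-4953, Add(Rational(-393, 7), 17820)) = Mul(-4953, Rational(124347, 7)) = Rational(-615890691, 7)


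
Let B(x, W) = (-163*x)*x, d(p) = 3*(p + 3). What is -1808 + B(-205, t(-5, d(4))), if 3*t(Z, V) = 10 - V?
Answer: -6851883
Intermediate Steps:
d(p) = 9 + 3*p (d(p) = 3*(3 + p) = 9 + 3*p)
t(Z, V) = 10/3 - V/3 (t(Z, V) = (10 - V)/3 = 10/3 - V/3)
B(x, W) = -163*x²
-1808 + B(-205, t(-5, d(4))) = -1808 - 163*(-205)² = -1808 - 163*42025 = -1808 - 6850075 = -6851883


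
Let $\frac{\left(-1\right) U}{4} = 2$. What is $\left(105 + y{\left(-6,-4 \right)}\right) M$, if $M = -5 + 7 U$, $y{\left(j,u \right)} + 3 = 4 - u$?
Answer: $-6710$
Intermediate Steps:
$y{\left(j,u \right)} = 1 - u$ ($y{\left(j,u \right)} = -3 - \left(-4 + u\right) = 1 - u$)
$U = -8$ ($U = \left(-4\right) 2 = -8$)
$M = -61$ ($M = -5 + 7 \left(-8\right) = -5 - 56 = -61$)
$\left(105 + y{\left(-6,-4 \right)}\right) M = \left(105 + \left(1 - -4\right)\right) \left(-61\right) = \left(105 + \left(1 + 4\right)\right) \left(-61\right) = \left(105 + 5\right) \left(-61\right) = 110 \left(-61\right) = -6710$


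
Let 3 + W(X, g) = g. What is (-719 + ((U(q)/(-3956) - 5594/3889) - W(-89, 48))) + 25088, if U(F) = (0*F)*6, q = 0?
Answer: 94590442/3889 ≈ 24323.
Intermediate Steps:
W(X, g) = -3 + g
U(F) = 0 (U(F) = 0*6 = 0)
(-719 + ((U(q)/(-3956) - 5594/3889) - W(-89, 48))) + 25088 = (-719 + ((0/(-3956) - 5594/3889) - (-3 + 48))) + 25088 = (-719 + ((0*(-1/3956) - 5594*1/3889) - 1*45)) + 25088 = (-719 + ((0 - 5594/3889) - 45)) + 25088 = (-719 + (-5594/3889 - 45)) + 25088 = (-719 - 180599/3889) + 25088 = -2976790/3889 + 25088 = 94590442/3889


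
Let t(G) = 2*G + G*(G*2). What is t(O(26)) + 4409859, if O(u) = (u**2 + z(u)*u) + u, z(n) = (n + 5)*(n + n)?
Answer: 3636401079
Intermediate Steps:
z(n) = 2*n*(5 + n) (z(n) = (5 + n)*(2*n) = 2*n*(5 + n))
O(u) = u + u**2 + 2*u**2*(5 + u) (O(u) = (u**2 + (2*u*(5 + u))*u) + u = (u**2 + 2*u**2*(5 + u)) + u = u + u**2 + 2*u**2*(5 + u))
t(G) = 2*G + 2*G**2 (t(G) = 2*G + G*(2*G) = 2*G + 2*G**2)
t(O(26)) + 4409859 = 2*(26*(1 + 26 + 2*26*(5 + 26)))*(1 + 26*(1 + 26 + 2*26*(5 + 26))) + 4409859 = 2*(26*(1 + 26 + 2*26*31))*(1 + 26*(1 + 26 + 2*26*31)) + 4409859 = 2*(26*(1 + 26 + 1612))*(1 + 26*(1 + 26 + 1612)) + 4409859 = 2*(26*1639)*(1 + 26*1639) + 4409859 = 2*42614*(1 + 42614) + 4409859 = 2*42614*42615 + 4409859 = 3631991220 + 4409859 = 3636401079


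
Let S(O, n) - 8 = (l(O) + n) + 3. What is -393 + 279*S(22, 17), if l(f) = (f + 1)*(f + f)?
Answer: 289767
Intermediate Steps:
l(f) = 2*f*(1 + f) (l(f) = (1 + f)*(2*f) = 2*f*(1 + f))
S(O, n) = 11 + n + 2*O*(1 + O) (S(O, n) = 8 + ((2*O*(1 + O) + n) + 3) = 8 + ((n + 2*O*(1 + O)) + 3) = 8 + (3 + n + 2*O*(1 + O)) = 11 + n + 2*O*(1 + O))
-393 + 279*S(22, 17) = -393 + 279*(11 + 17 + 2*22*(1 + 22)) = -393 + 279*(11 + 17 + 2*22*23) = -393 + 279*(11 + 17 + 1012) = -393 + 279*1040 = -393 + 290160 = 289767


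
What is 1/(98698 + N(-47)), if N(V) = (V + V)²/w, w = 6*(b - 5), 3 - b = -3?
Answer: 3/300512 ≈ 9.9830e-6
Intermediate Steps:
b = 6 (b = 3 - 1*(-3) = 3 + 3 = 6)
w = 6 (w = 6*(6 - 5) = 6*1 = 6)
N(V) = 2*V²/3 (N(V) = (V + V)²/6 = (2*V)²*(⅙) = (4*V²)*(⅙) = 2*V²/3)
1/(98698 + N(-47)) = 1/(98698 + (⅔)*(-47)²) = 1/(98698 + (⅔)*2209) = 1/(98698 + 4418/3) = 1/(300512/3) = 3/300512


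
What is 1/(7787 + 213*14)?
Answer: 1/10769 ≈ 9.2859e-5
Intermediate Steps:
1/(7787 + 213*14) = 1/(7787 + 2982) = 1/10769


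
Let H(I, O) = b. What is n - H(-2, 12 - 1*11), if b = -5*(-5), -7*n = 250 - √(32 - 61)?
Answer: -425/7 + I*√29/7 ≈ -60.714 + 0.76931*I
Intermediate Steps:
n = -250/7 + I*√29/7 (n = -(250 - √(32 - 61))/7 = -(250 - √(-29))/7 = -(250 - I*√29)/7 = -250/7 + I*√29/7 ≈ -35.714 + 0.76931*I)
b = 25
H(I, O) = 25
n - H(-2, 12 - 1*11) = (-250/7 + I*√29/7) - 1*25 = (-250/7 + I*√29/7) - 25 = -425/7 + I*√29/7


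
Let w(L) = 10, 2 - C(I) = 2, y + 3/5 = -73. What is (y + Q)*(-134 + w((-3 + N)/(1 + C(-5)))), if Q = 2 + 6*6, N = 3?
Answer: 22072/5 ≈ 4414.4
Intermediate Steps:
y = -368/5 (y = -3/5 - 73 = -368/5 ≈ -73.600)
C(I) = 0 (C(I) = 2 - 1*2 = 2 - 2 = 0)
Q = 38 (Q = 2 + 36 = 38)
(y + Q)*(-134 + w((-3 + N)/(1 + C(-5)))) = (-368/5 + 38)*(-134 + 10) = -178/5*(-124) = 22072/5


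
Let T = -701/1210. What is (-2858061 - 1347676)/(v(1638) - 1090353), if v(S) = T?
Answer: 5088941770/1319327831 ≈ 3.8572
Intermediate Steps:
T = -701/1210 (T = -701*1/1210 = -701/1210 ≈ -0.57934)
v(S) = -701/1210
(-2858061 - 1347676)/(v(1638) - 1090353) = (-2858061 - 1347676)/(-701/1210 - 1090353) = -4205737/(-1319327831/1210) = -4205737*(-1210/1319327831) = 5088941770/1319327831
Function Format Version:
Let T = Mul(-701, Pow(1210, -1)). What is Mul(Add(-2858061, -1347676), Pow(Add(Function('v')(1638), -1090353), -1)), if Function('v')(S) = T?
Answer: Rational(5088941770, 1319327831) ≈ 3.8572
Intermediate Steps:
T = Rational(-701, 1210) (T = Mul(-701, Rational(1, 1210)) = Rational(-701, 1210) ≈ -0.57934)
Function('v')(S) = Rational(-701, 1210)
Mul(Add(-2858061, -1347676), Pow(Add(Function('v')(1638), -1090353), -1)) = Mul(Add(-2858061, -1347676), Pow(Add(Rational(-701, 1210), -1090353), -1)) = Mul(-4205737, Pow(Rational(-1319327831, 1210), -1)) = Mul(-4205737, Rational(-1210, 1319327831)) = Rational(5088941770, 1319327831)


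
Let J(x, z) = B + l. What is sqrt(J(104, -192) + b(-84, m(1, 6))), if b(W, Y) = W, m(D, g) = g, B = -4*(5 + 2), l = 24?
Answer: 2*I*sqrt(22) ≈ 9.3808*I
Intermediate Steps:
B = -28 (B = -4*7 = -28)
J(x, z) = -4 (J(x, z) = -28 + 24 = -4)
sqrt(J(104, -192) + b(-84, m(1, 6))) = sqrt(-4 - 84) = sqrt(-88) = 2*I*sqrt(22)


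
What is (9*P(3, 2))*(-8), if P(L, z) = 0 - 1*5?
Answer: 360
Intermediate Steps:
P(L, z) = -5 (P(L, z) = 0 - 5 = -5)
(9*P(3, 2))*(-8) = (9*(-5))*(-8) = -45*(-8) = 360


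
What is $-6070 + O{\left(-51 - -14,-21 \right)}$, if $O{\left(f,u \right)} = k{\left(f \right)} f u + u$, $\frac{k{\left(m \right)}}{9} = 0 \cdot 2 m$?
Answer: $-6091$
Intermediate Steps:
$k{\left(m \right)} = 0$ ($k{\left(m \right)} = 9 \cdot 0 \cdot 2 m = 9 \cdot 0 m = 9 \cdot 0 = 0$)
$O{\left(f,u \right)} = u$ ($O{\left(f,u \right)} = 0 f u + u = 0 u + u = 0 + u = u$)
$-6070 + O{\left(-51 - -14,-21 \right)} = -6070 - 21 = -6091$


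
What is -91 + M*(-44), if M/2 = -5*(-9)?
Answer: -4051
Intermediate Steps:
M = 90 (M = 2*(-5*(-9)) = 2*45 = 90)
-91 + M*(-44) = -91 + 90*(-44) = -91 - 3960 = -4051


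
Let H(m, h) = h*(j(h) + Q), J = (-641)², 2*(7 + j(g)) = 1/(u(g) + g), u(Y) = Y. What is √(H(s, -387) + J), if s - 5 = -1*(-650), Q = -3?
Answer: √1659005/2 ≈ 644.01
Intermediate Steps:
j(g) = -7 + 1/(4*g) (j(g) = -7 + 1/(2*(g + g)) = -7 + 1/(2*((2*g))) = -7 + (1/(2*g))/2 = -7 + 1/(4*g))
J = 410881
s = 655 (s = 5 - 1*(-650) = 5 + 650 = 655)
H(m, h) = h*(-10 + 1/(4*h)) (H(m, h) = h*((-7 + 1/(4*h)) - 3) = h*(-10 + 1/(4*h)))
√(H(s, -387) + J) = √((¼ - 10*(-387)) + 410881) = √((¼ + 3870) + 410881) = √(15481/4 + 410881) = √(1659005/4) = √1659005/2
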